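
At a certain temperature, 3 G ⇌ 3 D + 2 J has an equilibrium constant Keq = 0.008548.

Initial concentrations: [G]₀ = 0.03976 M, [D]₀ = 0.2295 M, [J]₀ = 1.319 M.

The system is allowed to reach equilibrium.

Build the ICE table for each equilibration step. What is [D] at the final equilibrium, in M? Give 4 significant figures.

[D]_eq = 0.0414 M

Q₀ = 334.6 vs Keq = 0.008548 ⇒ Q>K, reverse
Step 1:
                  G         D         J
  init      0.03976    0.2295     1.319
  Δ          0.1881   -0.1881   -0.1254
  eq         0.2279    0.0414     1.194
  solve Keq expr → x = -0.0627; check Q = 0.008548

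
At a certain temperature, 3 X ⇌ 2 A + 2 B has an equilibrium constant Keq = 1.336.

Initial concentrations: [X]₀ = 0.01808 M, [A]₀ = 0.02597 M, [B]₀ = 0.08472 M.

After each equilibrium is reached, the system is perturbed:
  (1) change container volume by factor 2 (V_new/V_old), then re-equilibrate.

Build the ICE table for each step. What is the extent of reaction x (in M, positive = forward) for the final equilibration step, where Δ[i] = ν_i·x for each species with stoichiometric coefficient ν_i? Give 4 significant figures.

x = 4.3347e-04 M

Q₀ = 0.8191 vs Keq = 1.336 ⇒ Q<K, forward
Step 1:
                    X           A           B
  I           0.01808     0.02597     0.08472
  C         -0.002025     0.00135     0.00135
  E           0.01606     0.02732     0.08607
  solve Keq expr → x = 6.7492e-04; check Q = 1.336
Then change container volume by factor 2 (V_new/V_old).
Step 2:
                    X           A           B
  I          0.008028     0.01366     0.04303
  C           -0.0013  8.6695e-04  8.6695e-04
  E          0.006727     0.01453      0.0439
  solve Keq expr → x = 4.3347e-04; check Q = 1.336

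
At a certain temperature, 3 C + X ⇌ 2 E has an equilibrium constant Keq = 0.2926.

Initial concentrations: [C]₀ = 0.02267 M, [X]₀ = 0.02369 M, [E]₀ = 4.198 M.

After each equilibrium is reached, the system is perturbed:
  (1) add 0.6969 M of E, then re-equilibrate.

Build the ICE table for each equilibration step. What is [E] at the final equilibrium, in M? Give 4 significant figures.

Q₀ = 6.3851e+07 vs Keq = 0.2926 ⇒ Q>K, reverse
Step 1:
                  C         X         E
  init      0.02267   0.02369     4.198
  Δ           2.726    0.9087    -1.817
  eq          2.749    0.9324     2.381
  solve Keq expr → x = -0.9087; check Q = 0.2926
Then add 0.6969 M of E.
Step 2:
                  C         X         E
  init        2.749    0.9324     3.077
  Δ          0.2811   0.09371   -0.1874
  eq           3.03     1.026      2.89
  solve Keq expr → x = -0.09371; check Q = 0.2926

[E]_eq = 2.89 M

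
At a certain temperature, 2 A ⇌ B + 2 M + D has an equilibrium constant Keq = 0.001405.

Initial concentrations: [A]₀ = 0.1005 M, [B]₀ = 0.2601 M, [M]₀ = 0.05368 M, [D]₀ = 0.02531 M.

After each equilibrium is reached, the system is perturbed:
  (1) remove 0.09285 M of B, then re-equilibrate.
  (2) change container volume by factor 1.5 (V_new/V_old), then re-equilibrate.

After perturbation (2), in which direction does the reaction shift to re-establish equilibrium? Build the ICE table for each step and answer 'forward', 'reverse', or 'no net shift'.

Direction: forward

Q₀ = 0.001878 vs Keq = 0.001405 ⇒ Q>K, reverse
Step 1:
                  A         B         M         D
  init       0.1005    0.2601   0.05368   0.02531
  Δ        0.003604 -0.001802 -0.003604 -0.001802
  eq         0.1041    0.2583   0.05008   0.02351
  solve Keq expr → x = -0.001802; check Q = 0.001405
Then remove 0.09285 M of B.
Step 2:
                  A         B         M         D
  init       0.1041    0.1654   0.05008   0.02351
  Δ       -0.005517  0.002759  0.005517  0.002759
  eq        0.09859    0.1682   0.05559   0.02627
  solve Keq expr → x = 0.002759; check Q = 0.001405
Then change container volume by factor 1.5 (V_new/V_old).
Step 3:
                  A         B         M         D
  init      0.06572    0.1121   0.03706   0.01751
  Δ       -0.007249  0.003624  0.007249  0.003624
  eq        0.05848    0.1158   0.04431   0.02114
  solve Keq expr → x = 0.003624; check Q = 0.001405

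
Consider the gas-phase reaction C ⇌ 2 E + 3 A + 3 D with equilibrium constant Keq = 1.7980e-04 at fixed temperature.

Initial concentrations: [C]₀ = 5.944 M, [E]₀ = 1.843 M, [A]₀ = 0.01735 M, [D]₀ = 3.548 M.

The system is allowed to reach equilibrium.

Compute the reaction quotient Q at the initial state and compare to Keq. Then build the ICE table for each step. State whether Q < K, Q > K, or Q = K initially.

Q₀ = 1.3330e-04 vs Keq = 1.7980e-04 ⇒ Q<K, forward
Step 1:
                    C           E           A           D
  Initial       5.944       1.843     0.01735       3.548
  Change  -6.0044e-04    0.001201    0.001801    0.001801
  Equil         5.943       1.844     0.01915        3.55
  solve Keq expr → x = 6.0044e-04; check Q = 1.7980e-04

Q₀ = 1.3330e-04; Q < K (proceeds forward)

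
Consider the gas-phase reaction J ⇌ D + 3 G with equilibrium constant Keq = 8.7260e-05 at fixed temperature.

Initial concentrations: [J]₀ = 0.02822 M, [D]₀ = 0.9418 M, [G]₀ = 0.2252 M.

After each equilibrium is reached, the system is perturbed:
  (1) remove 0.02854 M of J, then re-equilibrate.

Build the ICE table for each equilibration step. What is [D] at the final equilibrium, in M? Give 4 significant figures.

Q₀ = 0.3812 vs Keq = 8.7260e-05 ⇒ Q>K, reverse
Step 1:
                    J           D           G
  I           0.02822      0.9418      0.2252
  C           0.06798    -0.06798     -0.2039
  E            0.0962      0.8738     0.02126
  solve Keq expr → x = -0.06798; check Q = 8.7260e-05
Then remove 0.02854 M of J.
Step 2:
                    J           D           G
  I           0.06766      0.8738     0.02126
  C        7.5905e-04 -7.5905e-04   -0.002277
  E           0.06842      0.8731     0.01898
  solve Keq expr → x = -7.5905e-04; check Q = 8.7260e-05

[D]_eq = 0.8731 M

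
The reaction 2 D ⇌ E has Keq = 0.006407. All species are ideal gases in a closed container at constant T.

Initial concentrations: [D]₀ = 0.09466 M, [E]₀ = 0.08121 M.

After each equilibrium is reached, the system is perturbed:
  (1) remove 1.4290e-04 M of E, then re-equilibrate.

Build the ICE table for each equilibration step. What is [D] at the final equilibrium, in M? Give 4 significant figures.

Q₀ = 9.063 vs Keq = 0.006407 ⇒ Q>K, reverse
Step 1:
                    D           E
  init        0.09466     0.08121
  Δ            0.1616    -0.08079
  eq           0.2562  4.2067e-04
  solve Keq expr → x = -0.08079; check Q = 0.006407
Then remove 1.4290e-04 M of E.
Step 2:
                    D           E
  init         0.2562  2.7777e-04
  Δ       -2.8394e-04  1.4197e-04
  eq            0.256  4.1974e-04
  solve Keq expr → x = 1.4197e-04; check Q = 0.006407

[D]_eq = 0.256 M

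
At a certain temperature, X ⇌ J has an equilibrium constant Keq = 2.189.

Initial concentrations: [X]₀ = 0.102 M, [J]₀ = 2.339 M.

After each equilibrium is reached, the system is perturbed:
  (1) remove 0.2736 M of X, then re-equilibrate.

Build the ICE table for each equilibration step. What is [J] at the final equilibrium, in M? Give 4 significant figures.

[J]_eq = 1.488 M

Q₀ = 22.93 vs Keq = 2.189 ⇒ Q>K, reverse
Step 1:
                    X           J
  I             0.102       2.339
  C            0.6634     -0.6634
  E            0.7654       1.676
  solve Keq expr → x = -0.6634; check Q = 2.189
Then remove 0.2736 M of X.
Step 2:
                    X           J
  I            0.4918       1.676
  C            0.1878     -0.1878
  E            0.6796       1.488
  solve Keq expr → x = -0.1878; check Q = 2.189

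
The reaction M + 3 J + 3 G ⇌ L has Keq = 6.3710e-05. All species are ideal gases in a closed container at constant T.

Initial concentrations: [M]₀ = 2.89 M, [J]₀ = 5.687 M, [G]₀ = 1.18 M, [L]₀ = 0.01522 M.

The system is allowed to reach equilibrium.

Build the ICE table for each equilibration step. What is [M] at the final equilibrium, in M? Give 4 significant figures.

Q₀ = 1.7427e-05 vs Keq = 6.3710e-05 ⇒ Q<K, forward
Step 1:
                    M           J           G           L
  init           2.89       5.687        1.18     0.01522
  Δ           -0.0273    -0.08191    -0.08191      0.0273
  eq            2.863       5.605       1.098     0.04252
  solve Keq expr → x = 0.0273; check Q = 6.3710e-05

[M]_eq = 2.863 M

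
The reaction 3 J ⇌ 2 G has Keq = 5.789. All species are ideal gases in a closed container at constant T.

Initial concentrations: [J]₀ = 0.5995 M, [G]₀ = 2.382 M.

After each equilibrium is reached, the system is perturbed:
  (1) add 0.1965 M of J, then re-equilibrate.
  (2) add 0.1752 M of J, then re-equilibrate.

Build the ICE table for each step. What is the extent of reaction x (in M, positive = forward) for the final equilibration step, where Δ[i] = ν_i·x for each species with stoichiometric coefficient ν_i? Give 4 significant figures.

Q₀ = 26.33 vs Keq = 5.789 ⇒ Q>K, reverse
Step 1:
                  J         G
  I          0.5995     2.382
  C          0.3314   -0.2209
  E          0.9309     2.161
  solve Keq expr → x = -0.1105; check Q = 5.789
Then add 0.1965 M of J.
Step 2:
                  J         G
  I           1.127     2.161
  C         -0.1651    0.1101
  E          0.9623     2.271
  solve Keq expr → x = 0.05505; check Q = 5.789
Then add 0.1752 M of J.
Step 3:
                  J         G
  I           1.137     2.271
  C         -0.1476    0.0984
  E          0.9899      2.37
  solve Keq expr → x = 0.0492; check Q = 5.789

x = 0.0492 M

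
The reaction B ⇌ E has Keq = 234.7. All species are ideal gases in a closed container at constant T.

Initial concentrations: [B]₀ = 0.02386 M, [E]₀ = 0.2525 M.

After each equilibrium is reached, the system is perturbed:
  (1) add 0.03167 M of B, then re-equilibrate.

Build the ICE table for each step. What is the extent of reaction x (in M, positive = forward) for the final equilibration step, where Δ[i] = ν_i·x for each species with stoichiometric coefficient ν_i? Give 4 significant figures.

Q₀ = 10.58 vs Keq = 234.7 ⇒ Q<K, forward
Step 1:
                    B           E
  init        0.02386      0.2525
  Δ          -0.02269     0.02269
  eq         0.001173      0.2752
  solve Keq expr → x = 0.02269; check Q = 234.7
Then add 0.03167 M of B.
Step 2:
                    B           E
  init        0.03284      0.2752
  Δ          -0.03154     0.03154
  eq         0.001307      0.3067
  solve Keq expr → x = 0.03154; check Q = 234.7

x = 0.03154 M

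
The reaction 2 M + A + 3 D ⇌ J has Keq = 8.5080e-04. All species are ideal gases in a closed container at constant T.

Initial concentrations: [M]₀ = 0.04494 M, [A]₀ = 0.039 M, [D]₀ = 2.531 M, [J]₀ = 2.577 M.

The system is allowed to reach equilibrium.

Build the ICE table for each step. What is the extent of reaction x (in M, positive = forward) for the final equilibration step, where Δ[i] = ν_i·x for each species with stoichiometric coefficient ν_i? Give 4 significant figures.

x = -1.189 M

Q₀ = 2018 vs Keq = 8.5080e-04 ⇒ Q>K, reverse
Step 1:
                    M           A           D           J
  I           0.04494       0.039       2.531       2.577
  C             2.377       1.189       3.566      -1.189
  E             2.422       1.228       6.097       1.388
  solve Keq expr → x = -1.189; check Q = 8.5080e-04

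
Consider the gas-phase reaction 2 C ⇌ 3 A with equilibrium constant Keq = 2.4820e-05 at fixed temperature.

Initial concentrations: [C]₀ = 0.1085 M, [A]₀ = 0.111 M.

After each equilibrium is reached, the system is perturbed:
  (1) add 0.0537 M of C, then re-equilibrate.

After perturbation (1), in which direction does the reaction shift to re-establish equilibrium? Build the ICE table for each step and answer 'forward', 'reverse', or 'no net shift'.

Direction: forward

Q₀ = 0.1162 vs Keq = 2.4820e-05 ⇒ Q>K, reverse
Step 1:
                  C         A
  I          0.1085     0.111
  C         0.06788   -0.1018
  E          0.1764  0.009174
  solve Keq expr → x = -0.03394; check Q = 2.4820e-05
Then add 0.0537 M of C.
Step 2:
                  C         A
  I          0.2301  0.009174
  C       -0.001161  0.001742
  E          0.2289   0.01092
  solve Keq expr → x = 5.8054e-04; check Q = 2.4820e-05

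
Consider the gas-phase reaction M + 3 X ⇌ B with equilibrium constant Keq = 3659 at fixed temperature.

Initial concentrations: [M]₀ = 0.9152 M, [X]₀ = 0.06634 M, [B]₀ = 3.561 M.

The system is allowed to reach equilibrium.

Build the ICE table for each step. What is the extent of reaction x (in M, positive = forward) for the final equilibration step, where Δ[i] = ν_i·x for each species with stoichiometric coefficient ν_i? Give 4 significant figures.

x = -0.01173 M

Q₀ = 1.3327e+04 vs Keq = 3659 ⇒ Q>K, reverse
Step 1:
                    M           X           B
  I            0.9152     0.06634       3.561
  C           0.01173     0.03519    -0.01173
  E            0.9269      0.1015       3.549
  solve Keq expr → x = -0.01173; check Q = 3659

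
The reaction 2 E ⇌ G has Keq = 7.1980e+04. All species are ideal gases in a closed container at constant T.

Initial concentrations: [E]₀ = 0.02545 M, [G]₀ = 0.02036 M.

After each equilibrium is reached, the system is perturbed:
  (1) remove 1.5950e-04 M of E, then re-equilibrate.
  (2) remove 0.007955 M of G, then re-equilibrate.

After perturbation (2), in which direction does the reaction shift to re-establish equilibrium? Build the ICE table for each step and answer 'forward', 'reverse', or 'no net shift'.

Q₀ = 31.43 vs Keq = 7.1980e+04 ⇒ Q<K, forward
Step 1:
                    E           G
  I           0.02545     0.02036
  C          -0.02478     0.01239
  E        6.7450e-04     0.03275
  solve Keq expr → x = 0.01239; check Q = 7.1980e+04
Then remove 1.5950e-04 M of E.
Step 2:
                    E           G
  I        5.1500e-04     0.03275
  C        1.5868e-04 -7.9341e-05
  E        6.7369e-04     0.03267
  solve Keq expr → x = -7.9341e-05; check Q = 7.1980e+04
Then remove 0.007955 M of G.
Step 3:
                    E           G
  I        6.7369e-04     0.02471
  C       -8.7220e-05  4.3610e-05
  E        5.8647e-04     0.02476
  solve Keq expr → x = 4.3610e-05; check Q = 7.1980e+04

Direction: forward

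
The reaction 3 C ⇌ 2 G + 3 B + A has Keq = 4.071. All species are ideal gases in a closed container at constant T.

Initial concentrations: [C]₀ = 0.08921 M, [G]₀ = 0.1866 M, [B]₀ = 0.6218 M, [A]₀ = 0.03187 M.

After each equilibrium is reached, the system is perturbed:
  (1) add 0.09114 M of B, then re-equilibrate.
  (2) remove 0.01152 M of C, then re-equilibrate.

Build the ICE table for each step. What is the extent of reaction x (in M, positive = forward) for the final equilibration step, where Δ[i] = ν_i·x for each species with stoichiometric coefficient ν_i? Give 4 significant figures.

Q₀ = 0.3758 vs Keq = 4.071 ⇒ Q<K, forward
Step 1:
                   C          G          B          A
  Initial    0.08921     0.1866     0.6218    0.03187
  Change    -0.03735     0.0249    0.03735    0.01245
  Equil      0.05186     0.2115     0.6592    0.04432
  solve Keq expr → x = 0.01245; check Q = 4.071
Then add 0.09114 M of B.
Step 2:
                   C          G          B          A
  Initial    0.05186     0.2115     0.7503    0.04432
  Change    0.005314  -0.003542  -0.005314  -0.001771
  Equil      0.05717      0.208      0.745    0.04255
  solve Keq expr → x = -0.001771; check Q = 4.071
Then remove 0.01152 M of C.
Step 3:
                   C          G          B          A
  Initial    0.04565      0.208      0.745    0.04255
  Change    0.008557  -0.005704  -0.008557  -0.002852
  Equil      0.05421     0.2023     0.7364     0.0397
  solve Keq expr → x = -0.002852; check Q = 4.071

x = -0.002852 M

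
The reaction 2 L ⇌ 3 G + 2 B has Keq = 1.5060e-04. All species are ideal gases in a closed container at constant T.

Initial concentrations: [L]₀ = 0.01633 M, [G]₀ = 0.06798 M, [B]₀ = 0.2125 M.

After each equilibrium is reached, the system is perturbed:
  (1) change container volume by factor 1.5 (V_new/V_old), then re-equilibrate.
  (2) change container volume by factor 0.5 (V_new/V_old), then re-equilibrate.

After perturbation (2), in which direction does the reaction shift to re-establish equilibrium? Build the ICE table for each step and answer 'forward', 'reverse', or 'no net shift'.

Direction: reverse

Q₀ = 0.0532 vs Keq = 1.5060e-04 ⇒ Q>K, reverse
Step 1:
                  L         G         B
  Initial   0.01633   0.06798    0.2125
  Change    0.03087  -0.04631  -0.03087
  Equil      0.0472   0.02167    0.1816
  solve Keq expr → x = -0.01544; check Q = 1.5060e-04
Then change container volume by factor 1.5 (V_new/V_old).
Step 2:
                  L         G         B
  Initial   0.03147   0.01445    0.1211
  Change   -0.00348  0.005219   0.00348
  Equil     0.02799   0.01966    0.1246
  solve Keq expr → x = 0.00174; check Q = 1.5060e-04
Then change container volume by factor 0.5 (V_new/V_old).
Step 3:
                  L         G         B
  Initial   0.05598   0.03933    0.2491
  Change    0.01099  -0.01649  -0.01099
  Equil     0.06697   0.02284    0.2381
  solve Keq expr → x = -0.005497; check Q = 1.5060e-04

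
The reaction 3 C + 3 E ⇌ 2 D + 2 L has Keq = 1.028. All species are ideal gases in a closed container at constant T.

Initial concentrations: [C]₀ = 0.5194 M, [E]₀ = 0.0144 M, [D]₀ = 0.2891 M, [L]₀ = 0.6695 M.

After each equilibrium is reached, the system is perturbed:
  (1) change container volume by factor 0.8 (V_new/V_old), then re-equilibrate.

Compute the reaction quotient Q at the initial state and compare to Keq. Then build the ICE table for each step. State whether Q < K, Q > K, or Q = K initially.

Q₀ = 8.9537e+04 vs Keq = 1.028 ⇒ Q>K, reverse
Step 1:
                  C         E         D         L
  Initial    0.5194    0.0144    0.2891    0.6695
  Change     0.2212    0.2212   -0.1475   -0.1475
  Equil      0.7406    0.2356    0.1416     0.522
  solve Keq expr → x = -0.07375; check Q = 1.028
Then change container volume by factor 0.8 (V_new/V_old).
Step 2:
                  C         E         D         L
  Initial    0.9258    0.2945     0.177    0.6525
  Change   -0.01932  -0.01932   0.01288   0.01288
  Equil      0.9065    0.2752    0.1899    0.6654
  solve Keq expr → x = 0.006439; check Q = 1.028

Q₀ = 8.9537e+04; Q > K (proceeds reverse)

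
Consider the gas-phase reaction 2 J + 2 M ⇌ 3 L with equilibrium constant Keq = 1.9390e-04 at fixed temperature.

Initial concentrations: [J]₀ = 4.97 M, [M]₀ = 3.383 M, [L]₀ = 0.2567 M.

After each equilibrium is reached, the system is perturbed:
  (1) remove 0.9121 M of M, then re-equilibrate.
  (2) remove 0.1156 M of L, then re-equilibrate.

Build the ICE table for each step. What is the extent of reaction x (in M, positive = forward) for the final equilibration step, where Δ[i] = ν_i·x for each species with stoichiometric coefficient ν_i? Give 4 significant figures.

x = 0.03559 M

Q₀ = 5.9836e-05 vs Keq = 1.9390e-04 ⇒ Q<K, forward
Step 1:
                   J          M          L
  init          4.97      3.383     0.2567
  Δ         -0.07577   -0.07577     0.1137
  eq           4.894      3.307     0.3704
  solve Keq expr → x = 0.03789; check Q = 1.9390e-04
Then remove 0.9121 M of M.
Step 2:
                   J          M          L
  init         4.894      2.395     0.3704
  Δ          0.04414    0.04414   -0.06621
  eq           4.938      2.439     0.3041
  solve Keq expr → x = -0.02207; check Q = 1.9390e-04
Then remove 0.1156 M of L.
Step 3:
                   J          M          L
  init         4.938      2.439     0.1885
  Δ         -0.07119   -0.07119     0.1068
  eq           4.867      2.368     0.2953
  solve Keq expr → x = 0.03559; check Q = 1.9390e-04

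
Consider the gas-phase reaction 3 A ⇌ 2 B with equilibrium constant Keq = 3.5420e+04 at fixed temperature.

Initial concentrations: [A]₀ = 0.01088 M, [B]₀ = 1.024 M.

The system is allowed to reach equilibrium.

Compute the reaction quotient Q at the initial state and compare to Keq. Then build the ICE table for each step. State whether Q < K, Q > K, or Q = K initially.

Q₀ = 8.1417e+05; Q > K (proceeds reverse)

Q₀ = 8.1417e+05 vs Keq = 3.5420e+04 ⇒ Q>K, reverse
Step 1:
                   A          B
  init       0.01088      1.024
  Δ          0.01979   -0.01319
  eq         0.03067      1.011
  solve Keq expr → x = -0.006596; check Q = 3.5420e+04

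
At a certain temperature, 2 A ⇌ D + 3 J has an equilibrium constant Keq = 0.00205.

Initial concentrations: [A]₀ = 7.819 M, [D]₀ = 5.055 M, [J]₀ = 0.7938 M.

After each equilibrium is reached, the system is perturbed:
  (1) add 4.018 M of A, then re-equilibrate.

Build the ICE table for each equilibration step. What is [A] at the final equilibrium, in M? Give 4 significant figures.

[A]_eq = 12.1 M

Q₀ = 0.04136 vs Keq = 0.00205 ⇒ Q>K, reverse
Step 1:
                  A         D         J
  init        7.819     5.055    0.7938
  Δ          0.3272   -0.1636   -0.4908
  eq          8.146     4.891     0.303
  solve Keq expr → x = -0.1636; check Q = 0.00205
Then add 4.018 M of A.
Step 2:
                  A         D         J
  init        12.16     4.891     0.303
  Δ        -0.06048   0.03024   0.09072
  eq           12.1     4.922    0.3937
  solve Keq expr → x = 0.03024; check Q = 0.00205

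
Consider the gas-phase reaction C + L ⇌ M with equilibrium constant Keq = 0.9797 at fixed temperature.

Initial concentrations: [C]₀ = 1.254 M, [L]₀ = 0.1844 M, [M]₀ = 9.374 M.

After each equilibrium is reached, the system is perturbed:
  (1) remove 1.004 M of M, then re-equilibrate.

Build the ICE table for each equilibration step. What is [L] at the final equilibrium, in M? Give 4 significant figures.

[L]_eq = 2.089 M

Q₀ = 40.54 vs Keq = 0.9797 ⇒ Q>K, reverse
Step 1:
                   C          L          M
  Initial      1.254     0.1844      9.374
  Change       2.064      2.064     -2.064
  Equil        3.318      2.249       7.31
  solve Keq expr → x = -2.064; check Q = 0.9797
Then remove 1.004 M of M.
Step 2:
                   C          L          M
  Initial      3.318      2.249      6.306
  Change     -0.1594    -0.1594     0.1594
  Equil        3.159      2.089      6.465
  solve Keq expr → x = 0.1594; check Q = 0.9797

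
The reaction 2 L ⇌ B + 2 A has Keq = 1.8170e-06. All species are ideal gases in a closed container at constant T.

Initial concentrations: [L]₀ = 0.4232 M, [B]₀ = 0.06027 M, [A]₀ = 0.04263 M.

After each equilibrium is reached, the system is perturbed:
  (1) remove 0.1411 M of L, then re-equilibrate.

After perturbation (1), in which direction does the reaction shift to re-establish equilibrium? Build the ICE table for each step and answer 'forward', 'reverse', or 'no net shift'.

Direction: reverse

Q₀ = 6.1156e-04 vs Keq = 1.8170e-06 ⇒ Q>K, reverse
Step 1:
                   L          B          A
  Initial     0.4232    0.06027    0.04263
  Change     0.03953   -0.01977   -0.03953
  Equil       0.4627     0.0405   0.003099
  solve Keq expr → x = -0.01977; check Q = 1.8170e-06
Then remove 0.1411 M of L.
Step 2:
                   L          B          A
  Initial     0.3216     0.0405   0.003099
  Change  9.2638e-04 -4.6319e-04 -9.2638e-04
  Equil       0.3226    0.04004   0.002173
  solve Keq expr → x = -4.6319e-04; check Q = 1.8170e-06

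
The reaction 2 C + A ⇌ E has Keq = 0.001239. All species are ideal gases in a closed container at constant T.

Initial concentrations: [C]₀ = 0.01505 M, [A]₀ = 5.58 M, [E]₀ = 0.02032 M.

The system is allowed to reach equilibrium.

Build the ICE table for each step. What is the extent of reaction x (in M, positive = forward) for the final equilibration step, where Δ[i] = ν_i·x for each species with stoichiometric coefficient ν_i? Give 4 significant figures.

Q₀ = 16.08 vs Keq = 0.001239 ⇒ Q>K, reverse
Step 1:
                  C         A         E
  init      0.01505      5.58   0.02032
  Δ          0.0406    0.0203   -0.0203
  eq        0.05565       5.6 2.1487e-05
  solve Keq expr → x = -0.0203; check Q = 0.001239

x = -0.0203 M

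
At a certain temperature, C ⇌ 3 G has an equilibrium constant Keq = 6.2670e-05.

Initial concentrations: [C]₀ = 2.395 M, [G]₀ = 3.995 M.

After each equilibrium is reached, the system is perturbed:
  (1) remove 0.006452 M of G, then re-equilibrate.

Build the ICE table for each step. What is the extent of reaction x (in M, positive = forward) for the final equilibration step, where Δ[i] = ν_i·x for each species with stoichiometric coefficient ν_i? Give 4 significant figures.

x = 0.002147 M

Q₀ = 26.62 vs Keq = 6.2670e-05 ⇒ Q>K, reverse
Step 1:
                  C         G
  I           2.395     3.995
  C           1.311    -3.934
  E           3.706   0.06147
  solve Keq expr → x = -1.311; check Q = 6.2670e-05
Then remove 0.006452 M of G.
Step 2:
                  C         G
  I           3.706   0.05502
  C       -0.002147   0.00644
  E           3.704   0.06146
  solve Keq expr → x = 0.002147; check Q = 6.2670e-05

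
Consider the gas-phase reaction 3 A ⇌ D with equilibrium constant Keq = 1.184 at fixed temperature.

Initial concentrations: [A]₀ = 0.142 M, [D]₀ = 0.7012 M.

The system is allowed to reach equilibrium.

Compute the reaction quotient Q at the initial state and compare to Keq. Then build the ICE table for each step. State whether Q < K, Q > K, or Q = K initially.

Q₀ = 244.9 vs Keq = 1.184 ⇒ Q>K, reverse
Step 1:
                  A         D
  I           0.142    0.7012
  C          0.6076   -0.2025
  E          0.7496    0.4987
  solve Keq expr → x = -0.2025; check Q = 1.184

Q₀ = 244.9; Q > K (proceeds reverse)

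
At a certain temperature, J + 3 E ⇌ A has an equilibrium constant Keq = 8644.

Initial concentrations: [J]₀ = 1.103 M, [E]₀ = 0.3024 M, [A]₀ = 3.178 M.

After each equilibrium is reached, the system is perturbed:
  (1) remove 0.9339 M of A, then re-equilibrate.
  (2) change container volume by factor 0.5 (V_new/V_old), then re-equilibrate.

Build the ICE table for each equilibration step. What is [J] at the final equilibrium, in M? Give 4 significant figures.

[J]_eq = 2.026 M

Q₀ = 104.2 vs Keq = 8644 ⇒ Q<K, forward
Step 1:
                  J         E         A
  Initial     1.103    0.3024     3.178
  Change   -0.07693   -0.2308   0.07693
  Equil       1.026    0.0716     3.255
  solve Keq expr → x = 0.07693; check Q = 8644
Then remove 0.9339 M of A.
Step 2:
                  J         E         A
  Initial     1.026    0.0716     2.321
  Change  -0.002519 -0.007556  0.002519
  Equil       1.024   0.06404     2.324
  solve Keq expr → x = 0.002519; check Q = 8644
Then change container volume by factor 0.5 (V_new/V_old).
Step 3:
                  J         E         A
  Initial     2.047    0.1281     4.647
  Change   -0.02124  -0.06372   0.02124
  Equil       2.026   0.06436     4.668
  solve Keq expr → x = 0.02124; check Q = 8644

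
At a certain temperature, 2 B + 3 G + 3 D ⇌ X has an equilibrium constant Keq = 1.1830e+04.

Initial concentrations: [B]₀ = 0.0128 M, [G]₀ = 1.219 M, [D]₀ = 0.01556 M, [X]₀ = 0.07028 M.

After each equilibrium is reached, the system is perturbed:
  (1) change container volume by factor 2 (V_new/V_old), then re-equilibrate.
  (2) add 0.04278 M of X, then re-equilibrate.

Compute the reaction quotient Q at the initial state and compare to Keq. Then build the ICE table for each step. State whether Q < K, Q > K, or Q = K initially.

Q₀ = 6.2860e+07; Q > K (proceeds reverse)

Q₀ = 6.2860e+07 vs Keq = 1.1830e+04 ⇒ Q>K, reverse
Step 1:
                  B         G         D         X
  Initial    0.0128     1.219   0.01556   0.07028
  Change    0.04491   0.06737   0.06737  -0.02246
  Equil     0.05771     1.286   0.08293   0.04782
  solve Keq expr → x = -0.02246; check Q = 1.1830e+04
Then change container volume by factor 2 (V_new/V_old).
Step 2:
                  B         G         D         X
  Initial   0.02886    0.6432   0.04146   0.02391
  Change    0.03021   0.04532   0.04532  -0.01511
  Equil     0.05907    0.6885   0.08678  0.008805
  solve Keq expr → x = -0.01511; check Q = 1.1830e+04
Then add 0.04278 M of X.
Step 3:
                  B         G         D         X
  Initial   0.05907    0.6885   0.08678   0.05159
  Change     0.0194    0.0291    0.0291 -0.009699
  Equil     0.07847    0.7176    0.1159   0.04189
  solve Keq expr → x = -0.009699; check Q = 1.1830e+04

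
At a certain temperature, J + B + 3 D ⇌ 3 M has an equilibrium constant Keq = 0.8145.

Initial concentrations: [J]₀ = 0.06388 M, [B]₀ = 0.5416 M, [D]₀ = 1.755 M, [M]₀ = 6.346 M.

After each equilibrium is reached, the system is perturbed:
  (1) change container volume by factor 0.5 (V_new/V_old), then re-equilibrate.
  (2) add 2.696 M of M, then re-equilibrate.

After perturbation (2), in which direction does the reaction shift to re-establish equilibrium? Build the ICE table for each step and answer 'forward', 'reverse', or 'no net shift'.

Direction: reverse

Q₀ = 1367 vs Keq = 0.8145 ⇒ Q>K, reverse
Step 1:
                    J           B           D           M
  Initial     0.06388      0.5416       1.755       6.346
  Change       0.7847      0.7847       2.354      -2.354
  Equil        0.8486       1.326       4.109       3.992
  solve Keq expr → x = -0.7847; check Q = 0.8145
Then change container volume by factor 0.5 (V_new/V_old).
Step 2:
                    J           B           D           M
  Initial       1.697       2.653       8.218       7.984
  Change      -0.4173     -0.4173      -1.252       1.252
  Equil          1.28       2.235       6.966       9.236
  solve Keq expr → x = 0.4173; check Q = 0.8145
Then add 2.696 M of M.
Step 3:
                    J           B           D           M
  Initial        1.28       2.235       6.966       11.93
  Change       0.2442      0.2442      0.7326     -0.7326
  Equil         1.524        2.48       7.699        11.2
  solve Keq expr → x = -0.2442; check Q = 0.8145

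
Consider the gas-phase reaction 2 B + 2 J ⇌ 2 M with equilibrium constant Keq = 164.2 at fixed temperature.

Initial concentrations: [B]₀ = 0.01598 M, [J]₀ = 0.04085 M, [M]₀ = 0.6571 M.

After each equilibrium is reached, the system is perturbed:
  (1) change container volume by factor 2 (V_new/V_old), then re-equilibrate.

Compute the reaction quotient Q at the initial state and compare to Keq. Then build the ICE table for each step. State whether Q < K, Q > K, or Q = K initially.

Q₀ = 1.0133e+06; Q > K (proceeds reverse)

Q₀ = 1.0133e+06 vs Keq = 164.2 ⇒ Q>K, reverse
Step 1:
                   B          J          M
  Initial    0.01598    0.04085     0.6571
  Change      0.1675     0.1675    -0.1675
  Equil       0.1834     0.2083     0.4896
  solve Keq expr → x = -0.08373; check Q = 164.2
Then change container volume by factor 2 (V_new/V_old).
Step 2:
                   B          J          M
  Initial    0.09172     0.1042     0.2448
  Change      0.0313     0.0313    -0.0313
  Equil        0.123     0.1355     0.2135
  solve Keq expr → x = -0.01565; check Q = 164.2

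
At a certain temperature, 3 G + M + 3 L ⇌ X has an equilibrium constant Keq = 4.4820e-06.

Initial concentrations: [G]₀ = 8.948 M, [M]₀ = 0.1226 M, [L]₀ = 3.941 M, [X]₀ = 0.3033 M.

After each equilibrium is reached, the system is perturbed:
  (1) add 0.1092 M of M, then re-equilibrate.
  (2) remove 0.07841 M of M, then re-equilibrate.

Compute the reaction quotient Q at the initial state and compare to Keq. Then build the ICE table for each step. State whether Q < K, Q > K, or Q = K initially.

Q₀ = 5.6414e-05 vs Keq = 4.4820e-06 ⇒ Q>K, reverse
Step 1:
                   G          M          L          X
  Initial      8.948     0.1226      3.941     0.3033
  Change      0.5743     0.1914     0.5743    -0.1914
  Equil        9.522      0.314      4.515     0.1119
  solve Keq expr → x = -0.1914; check Q = 4.4820e-06
Then add 0.1092 M of M.
Step 2:
                   G          M          L          X
  Initial      9.522     0.4232      4.515     0.1119
  Change    -0.06611   -0.02204   -0.06611    0.02204
  Equil        9.456     0.4012      4.449     0.1339
  solve Keq expr → x = 0.02204; check Q = 4.4820e-06
Then remove 0.07841 M of M.
Step 3:
                   G          M          L          X
  Initial      9.456     0.3228      4.449     0.1339
  Change     0.04684    0.01561    0.04684   -0.01561
  Equil        9.503     0.3384      4.496     0.1183
  solve Keq expr → x = -0.01561; check Q = 4.4820e-06

Q₀ = 5.6414e-05; Q > K (proceeds reverse)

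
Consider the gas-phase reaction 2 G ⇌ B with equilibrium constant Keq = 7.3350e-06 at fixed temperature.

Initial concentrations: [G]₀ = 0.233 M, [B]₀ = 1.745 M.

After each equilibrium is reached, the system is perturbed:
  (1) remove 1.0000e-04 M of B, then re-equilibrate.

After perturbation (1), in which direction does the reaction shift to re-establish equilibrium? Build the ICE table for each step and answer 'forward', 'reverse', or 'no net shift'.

Direction: forward

Q₀ = 32.14 vs Keq = 7.3350e-06 ⇒ Q>K, reverse
Step 1:
                   G          B
  I            0.233      1.745
  C             3.49     -1.745
  E            3.723 1.0166e-04
  solve Keq expr → x = -1.745; check Q = 7.3350e-06
Then remove 1.0000e-04 M of B.
Step 2:
                   G          B
  I            3.723 1.6573e-06
  C       -1.9998e-04 9.9989e-05
  E            3.723 1.0165e-04
  solve Keq expr → x = 9.9989e-05; check Q = 7.3350e-06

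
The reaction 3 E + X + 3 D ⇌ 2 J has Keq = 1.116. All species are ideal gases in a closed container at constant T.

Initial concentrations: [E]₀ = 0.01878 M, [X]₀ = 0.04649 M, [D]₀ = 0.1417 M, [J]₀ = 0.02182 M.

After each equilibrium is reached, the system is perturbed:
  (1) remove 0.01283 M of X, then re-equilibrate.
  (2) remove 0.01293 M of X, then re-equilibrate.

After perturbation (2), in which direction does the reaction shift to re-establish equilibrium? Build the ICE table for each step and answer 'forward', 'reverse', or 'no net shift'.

Q₀ = 5.4344e+05 vs Keq = 1.116 ⇒ Q>K, reverse
Step 1:
                    E           X           D           J
  Initial     0.01878     0.04649      0.1417     0.02182
  Change      0.03241      0.0108     0.03241    -0.02161
  Equil       0.05119     0.05729      0.1741  2.1277e-04
  solve Keq expr → x = -0.0108; check Q = 1.116
Then remove 0.01283 M of X.
Step 2:
                    E           X           D           J
  Initial     0.05119     0.04446      0.1741  2.1277e-04
  Change   3.7557e-05  1.2519e-05  3.7557e-05 -2.5038e-05
  Equil       0.05123     0.04448      0.1741  1.8773e-04
  solve Keq expr → x = -1.2519e-05; check Q = 1.116
Then remove 0.01293 M of X.
Step 3:
                    E           X           D           J
  Initial     0.05123     0.03155      0.1741  1.8773e-04
  Change   4.3989e-05  1.4663e-05  4.3989e-05 -2.9326e-05
  Equil       0.05127     0.03156      0.1742  1.5841e-04
  solve Keq expr → x = -1.4663e-05; check Q = 1.116

Direction: reverse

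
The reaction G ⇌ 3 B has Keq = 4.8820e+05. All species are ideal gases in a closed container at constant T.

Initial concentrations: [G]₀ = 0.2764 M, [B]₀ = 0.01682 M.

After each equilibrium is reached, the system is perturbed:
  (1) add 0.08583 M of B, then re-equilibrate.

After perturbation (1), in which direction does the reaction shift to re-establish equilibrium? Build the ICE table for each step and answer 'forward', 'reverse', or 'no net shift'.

Direction: reverse

Q₀ = 1.7216e-05 vs Keq = 4.8820e+05 ⇒ Q<K, forward
Step 1:
                  G         B
  I          0.2764   0.01682
  C         -0.2764    0.8292
  E       1.2403e-06     0.846
  solve Keq expr → x = 0.2764; check Q = 4.8820e+05
Then add 0.08583 M of B.
Step 2:
                  G         B
  I       1.2403e-06    0.9318
  C       4.1709e-07 -1.2513e-06
  E       1.6574e-06    0.9318
  solve Keq expr → x = -4.1709e-07; check Q = 4.8820e+05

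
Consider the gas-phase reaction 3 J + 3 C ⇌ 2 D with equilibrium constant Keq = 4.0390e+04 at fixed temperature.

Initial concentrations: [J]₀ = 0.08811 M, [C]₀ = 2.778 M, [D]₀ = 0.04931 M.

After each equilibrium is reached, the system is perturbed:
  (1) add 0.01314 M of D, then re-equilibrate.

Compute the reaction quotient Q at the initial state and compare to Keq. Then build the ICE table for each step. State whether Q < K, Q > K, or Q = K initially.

Q₀ = 0.1658; Q < K (proceeds forward)

Q₀ = 0.1658 vs Keq = 4.0390e+04 ⇒ Q<K, forward
Step 1:
                  J         C         D
  Initial   0.08811     2.778   0.04931
  Change   -0.08568  -0.08568   0.05712
  Equil    0.002431     2.692    0.1064
  solve Keq expr → x = 0.02856; check Q = 4.0390e+04
Then add 0.01314 M of D.
Step 2:
                  J         C         D
  Initial  0.002431     2.692    0.1196
  Change  1.9412e-04 1.9412e-04 -1.2941e-04
  Equil    0.002625     2.693    0.1194
  solve Keq expr → x = -6.4705e-05; check Q = 4.0390e+04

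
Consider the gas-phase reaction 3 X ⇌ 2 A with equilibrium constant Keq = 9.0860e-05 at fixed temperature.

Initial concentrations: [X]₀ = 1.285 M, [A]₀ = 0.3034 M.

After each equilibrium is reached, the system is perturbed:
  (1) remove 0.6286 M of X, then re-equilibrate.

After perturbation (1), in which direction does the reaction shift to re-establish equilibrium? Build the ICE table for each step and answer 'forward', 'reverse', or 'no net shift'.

Direction: reverse

Q₀ = 0.04338 vs Keq = 9.0860e-05 ⇒ Q>K, reverse
Step 1:
                  X         A
  I           1.285    0.3034
  C          0.4232   -0.2821
  E           1.708   0.02128
  solve Keq expr → x = -0.1411; check Q = 9.0860e-05
Then remove 0.6286 M of X.
Step 2:
                  X         A
  I            1.08   0.02128
  C         0.01554  -0.01036
  E           1.095   0.01092
  solve Keq expr → x = -0.005178; check Q = 9.0860e-05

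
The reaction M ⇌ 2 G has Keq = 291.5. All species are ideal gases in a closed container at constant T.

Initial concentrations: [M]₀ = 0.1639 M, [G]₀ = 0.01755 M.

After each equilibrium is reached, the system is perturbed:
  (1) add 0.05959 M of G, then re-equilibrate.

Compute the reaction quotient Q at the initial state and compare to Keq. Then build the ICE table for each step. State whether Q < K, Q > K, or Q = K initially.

Q₀ = 0.001879 vs Keq = 291.5 ⇒ Q<K, forward
Step 1:
                  M         G
  I          0.1639   0.01755
  C         -0.1635     0.327
  E       4.0722e-04    0.3445
  solve Keq expr → x = 0.1635; check Q = 291.5
Then add 0.05959 M of G.
Step 2:
                  M         G
  I       4.0722e-04    0.4041
  C       1.5220e-04 -3.0440e-04
  E       5.5942e-04    0.4038
  solve Keq expr → x = -1.5220e-04; check Q = 291.5

Q₀ = 0.001879; Q < K (proceeds forward)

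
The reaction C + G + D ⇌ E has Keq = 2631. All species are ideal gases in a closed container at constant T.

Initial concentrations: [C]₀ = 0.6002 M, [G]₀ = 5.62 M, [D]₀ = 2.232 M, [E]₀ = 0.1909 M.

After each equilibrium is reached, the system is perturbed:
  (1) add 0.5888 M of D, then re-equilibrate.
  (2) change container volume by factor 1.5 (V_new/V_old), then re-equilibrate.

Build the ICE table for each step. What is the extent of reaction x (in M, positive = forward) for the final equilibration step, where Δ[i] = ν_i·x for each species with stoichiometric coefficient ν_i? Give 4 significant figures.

Q₀ = 0.02536 vs Keq = 2631 ⇒ Q<K, forward
Step 1:
                    C           G           D           E
  Initial      0.6002        5.62       2.232      0.1909
  Change      -0.6002     -0.6002     -0.6002      0.6002
  Equil    3.6705e-05        5.02       1.632      0.7911
  solve Keq expr → x = 0.6002; check Q = 2631
Then add 0.5888 M of D.
Step 2:
                    C           G           D           E
  Initial  3.6705e-05        5.02       2.221      0.7911
  Change  -9.7318e-06 -9.7318e-06 -9.7318e-06  9.7318e-06
  Equil    2.6973e-05        5.02       2.221      0.7911
  solve Keq expr → x = 9.7318e-06; check Q = 2631
Then change container volume by factor 1.5 (V_new/V_old).
Step 3:
                    C           G           D           E
  Initial  1.7982e-05       3.347        1.48      0.5274
  Change   2.2475e-05  2.2475e-05  2.2475e-05 -2.2475e-05
  Equil    4.0457e-05       3.347        1.48      0.5274
  solve Keq expr → x = -2.2475e-05; check Q = 2631

x = -2.2475e-05 M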